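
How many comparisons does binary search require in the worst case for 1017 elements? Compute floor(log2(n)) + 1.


Binary search halves the search space each step.
Maximum comparisons = floor(log2(1017)) + 1
log2(1017) = 9.9901
floor(log2(1017)) = 9, so 9 + 1 = 10
Final answer: 10


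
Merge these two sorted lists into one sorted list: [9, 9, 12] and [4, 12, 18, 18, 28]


List A: [9, 9, 12]
List B: [4, 12, 18, 18, 28]
Repeatedly compare the front elements and take the smaller:
  9 vs 4 -> take 4
  9 vs 12 -> take 9
  9 vs 12 -> take 9
  12 vs 12 -> take 12
  A is exhausted; append the rest of B: [12, 18, 18, 28]
Final answer: [4, 9, 9, 12, 12, 18, 18, 28]


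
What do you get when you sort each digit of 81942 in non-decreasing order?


The number 81942 has digits: 8, 1, 9, 4, 2
Sorted: 1, 2, 4, 8, 9
Joining the sorted digits gives the result.
Final answer: 12489


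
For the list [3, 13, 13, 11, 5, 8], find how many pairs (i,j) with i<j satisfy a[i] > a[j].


For each element, count the later elements that are smaller than it:
  3 (index 0): smaller elements after it = [] -> 0
  13 (index 1): smaller elements after it = [11, 5, 8] -> 3
  13 (index 2): smaller elements after it = [11, 5, 8] -> 3
  11 (index 3): smaller elements after it = [5, 8] -> 2
  5 (index 4): smaller elements after it = [] -> 0
Total inversions = 0 + 3 + 3 + 2 + 0 = 8
Final answer: 8


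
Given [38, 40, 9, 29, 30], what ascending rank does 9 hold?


Sort ascending: [9, 29, 30, 38, 40]
Find 9 in the sorted list.
9 is at position 1 (1-indexed).
Final answer: 1


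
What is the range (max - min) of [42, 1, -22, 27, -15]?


Maximum value: 42
Minimum value: -22
Range = 42 - (-22) = 64
Final answer: 64


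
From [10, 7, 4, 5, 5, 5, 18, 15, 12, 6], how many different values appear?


List all unique values:
Distinct values: [4, 5, 6, 7, 10, 12, 15, 18]
Count = 8
Final answer: 8


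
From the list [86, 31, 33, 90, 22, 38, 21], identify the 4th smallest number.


Sort ascending: [21, 22, 31, 33, 38, 86, 90]
The 4th element (1-indexed) is at index 3.
Value = 33
Final answer: 33


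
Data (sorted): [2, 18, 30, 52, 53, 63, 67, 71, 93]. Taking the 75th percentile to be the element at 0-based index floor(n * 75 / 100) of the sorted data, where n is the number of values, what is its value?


The dataset has n = 9 elements.
Index = floor(9 * 75 / 100) = floor(675 / 100) = floor(6.75) = 6
Counting from index 0 in the sorted data, the element at index 6 is 67.
Final answer: 67


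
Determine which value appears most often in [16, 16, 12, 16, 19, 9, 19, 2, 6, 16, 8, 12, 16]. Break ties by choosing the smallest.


Count the frequency of each value:
  2 appears 1 time(s)
  6 appears 1 time(s)
  8 appears 1 time(s)
  9 appears 1 time(s)
  12 appears 2 time(s)
  16 appears 5 time(s)
  19 appears 2 time(s)
Maximum frequency is 5.
Only 16 reaches that frequency, so it is the mode.
Final answer: 16


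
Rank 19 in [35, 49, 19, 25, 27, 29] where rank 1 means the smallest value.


Sort ascending: [19, 25, 27, 29, 35, 49]
Find 19 in the sorted list.
19 is at position 1 (1-indexed).
Final answer: 1


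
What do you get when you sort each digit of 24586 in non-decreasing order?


The number 24586 has digits: 2, 4, 5, 8, 6
Sorted: 2, 4, 5, 6, 8
Joining the sorted digits gives the result.
Final answer: 24568


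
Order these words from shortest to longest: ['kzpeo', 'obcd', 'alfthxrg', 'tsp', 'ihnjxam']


Compute lengths:
  'kzpeo' has length 5
  'obcd' has length 4
  'alfthxrg' has length 8
  'tsp' has length 3
  'ihnjxam' has length 7
Lengths in increasing order: 3 < 4 < 5 < 7 < 8
Listing the words in that order gives the answer.
Final answer: ['tsp', 'obcd', 'kzpeo', 'ihnjxam', 'alfthxrg']


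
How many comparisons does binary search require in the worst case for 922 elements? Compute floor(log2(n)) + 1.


Binary search halves the search space each step.
Maximum comparisons = floor(log2(922)) + 1
log2(922) = 9.8486
floor(log2(922)) = 9, so 9 + 1 = 10
Final answer: 10


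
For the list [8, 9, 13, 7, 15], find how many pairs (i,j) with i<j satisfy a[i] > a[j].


For each element, count the later elements that are smaller than it:
  8 (index 0): smaller elements after it = [7] -> 1
  9 (index 1): smaller elements after it = [7] -> 1
  13 (index 2): smaller elements after it = [7] -> 1
  7 (index 3): smaller elements after it = [] -> 0
Total inversions = 1 + 1 + 1 + 0 = 3
Final answer: 3


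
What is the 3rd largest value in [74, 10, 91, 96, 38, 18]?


Sort descending: [96, 91, 74, 38, 18, 10]
The 3rd element (1-indexed) is at index 2.
Value = 74
Final answer: 74


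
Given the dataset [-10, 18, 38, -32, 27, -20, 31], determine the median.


First, sort the list: [-32, -20, -10, 18, 27, 31, 38]
The list has 7 elements (odd count).
The middle index is 3 (0-based), and the element there is 18.
Final answer: 18


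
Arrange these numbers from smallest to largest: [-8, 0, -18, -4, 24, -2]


Original list: [-8, 0, -18, -4, 24, -2]
Repeatedly take the smallest remaining element:
  Remaining [-8, 0, -18, -4, 24, -2] -> smallest is -18
  Remaining [-8, 0, -4, 24, -2] -> smallest is -8
  Remaining [0, -4, 24, -2] -> smallest is -4
  Remaining [0, 24, -2] -> smallest is -2
  Remaining [0, 24] -> smallest is 0
  Remaining [24] -> smallest is 24
Collecting the picks in order gives the sorted list.
Final answer: [-18, -8, -4, -2, 0, 24]


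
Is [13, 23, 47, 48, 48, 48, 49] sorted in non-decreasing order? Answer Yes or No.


Check consecutive pairs:
  13 <= 23? True
  23 <= 47? True
  47 <= 48? True
  48 <= 48? True
  48 <= 48? True
  48 <= 49? True
Every consecutive pair is in order, so the list is non-decreasing.
Final answer: Yes


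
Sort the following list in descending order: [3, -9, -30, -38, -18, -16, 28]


Original list: [3, -9, -30, -38, -18, -16, 28]
Repeatedly take the largest remaining element:
  Remaining [3, -9, -30, -38, -18, -16, 28] -> largest is 28
  Remaining [3, -9, -30, -38, -18, -16] -> largest is 3
  Remaining [-9, -30, -38, -18, -16] -> largest is -9
  Remaining [-30, -38, -18, -16] -> largest is -16
  Remaining [-30, -38, -18] -> largest is -18
  Remaining [-30, -38] -> largest is -30
  Remaining [-38] -> largest is -38
Collecting the picks in order gives the descending list.
Final answer: [28, 3, -9, -16, -18, -30, -38]


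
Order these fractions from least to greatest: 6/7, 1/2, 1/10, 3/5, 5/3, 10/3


Convert to decimal for comparison:
  6/7 = 0.8571
  1/2 = 0.5
  1/10 = 0.1
  3/5 = 0.6
  5/3 = 1.6667
  10/3 = 3.3333
Decimals in increasing order: 0.1 < 0.5 < 0.6 < 0.8571 < 1.6667 < 3.3333
Writing each back as its fraction gives the sorted order.
Final answer: 1/10, 1/2, 3/5, 6/7, 5/3, 10/3


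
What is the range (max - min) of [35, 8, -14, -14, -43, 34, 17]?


Maximum value: 35
Minimum value: -43
Range = 35 - (-43) = 78
Final answer: 78


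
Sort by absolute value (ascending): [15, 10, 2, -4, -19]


Compute absolute values:
  |15| = 15
  |10| = 10
  |2| = 2
  |-4| = 4
  |-19| = 19
Absolute values in increasing order: 2 < 4 < 10 < 15 < 19
Listing the original numbers in that order gives the answer.
Final answer: [2, -4, 10, 15, -19]


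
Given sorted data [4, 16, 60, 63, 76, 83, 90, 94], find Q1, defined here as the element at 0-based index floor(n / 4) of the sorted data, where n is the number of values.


The list has n = 8 elements.
Q1 index = floor(8 / 4) = floor(2) = 2
Counting from index 0 in the sorted data, the element at index 2 is 60.
Final answer: 60


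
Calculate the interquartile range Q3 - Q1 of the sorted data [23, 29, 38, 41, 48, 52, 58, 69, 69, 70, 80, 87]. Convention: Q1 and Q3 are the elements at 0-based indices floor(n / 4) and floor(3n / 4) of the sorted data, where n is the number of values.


The data has n = 12 elements.
Q1 index = floor(12 / 4) = floor(3) = 3; Q3 index = floor(3 * 12 / 4) = floor(9) = 9
Q1 = element at index 3 = 41
Q3 = element at index 9 = 70
IQR = 70 - 41 = 29
Final answer: 29


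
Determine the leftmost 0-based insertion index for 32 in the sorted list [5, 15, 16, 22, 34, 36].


List is sorted: [5, 15, 16, 22, 34, 36]
We need the leftmost position where 32 can be inserted, i.e. the first index whose element is >= 32 (or the end of the list if none is).
Binary search with low=0, high=6 (0-based indices):
  low=0, high=6, mid=3: a[3]=22 < 32, so low = 4
  low=4, high=6, mid=5: a[5]=36 >= 32, so high = 5
  low=4, high=5, mid=4: a[4]=34 >= 32, so high = 4
Now low = high = 4, so the insertion index is 4.
Final answer: 4


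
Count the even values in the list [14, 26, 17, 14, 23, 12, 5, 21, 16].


Check each element:
  14 is even
  26 is even
  17 is odd
  14 is even
  23 is odd
  12 is even
  5 is odd
  21 is odd
  16 is even
Evens: [14, 26, 14, 12, 16]
Count of evens = 5
Final answer: 5


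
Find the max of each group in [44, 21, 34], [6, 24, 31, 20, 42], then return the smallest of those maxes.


Find max of each group:
  Group 1: [44, 21, 34] -> max = 44
  Group 2: [6, 24, 31, 20, 42] -> max = 42
Maxes: [44, 42]
Minimum of maxes = 42
Final answer: 42


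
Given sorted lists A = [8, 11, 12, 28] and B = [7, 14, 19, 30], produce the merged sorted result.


List A: [8, 11, 12, 28]
List B: [7, 14, 19, 30]
Repeatedly compare the front elements and take the smaller:
  8 vs 7 -> take 7
  8 vs 14 -> take 8
  11 vs 14 -> take 11
  12 vs 14 -> take 12
  28 vs 14 -> take 14
  28 vs 19 -> take 19
  28 vs 30 -> take 28
  A is exhausted; append the rest of B: [30]
Final answer: [7, 8, 11, 12, 14, 19, 28, 30]


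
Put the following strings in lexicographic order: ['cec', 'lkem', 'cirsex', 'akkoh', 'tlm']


Compare strings character by character (the first differing letter decides):
  'akkoh' < 'cec' since 'a' < 'c' at position 1
  'cec' < 'cirsex' since 'e' < 'i' at position 2
  'cirsex' < 'lkem' since 'c' < 'l' at position 1
  'lkem' < 'tlm' since 'l' < 't' at position 1
Chaining these comparisons gives the alphabetical order.
Final answer: ['akkoh', 'cec', 'cirsex', 'lkem', 'tlm']


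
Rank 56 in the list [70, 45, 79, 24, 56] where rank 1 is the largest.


Sort descending: [79, 70, 56, 45, 24]
Find 56 in the sorted list.
56 is at position 3.
Final answer: 3


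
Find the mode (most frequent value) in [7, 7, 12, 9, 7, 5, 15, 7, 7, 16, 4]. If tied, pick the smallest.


Count the frequency of each value:
  4 appears 1 time(s)
  5 appears 1 time(s)
  7 appears 5 time(s)
  9 appears 1 time(s)
  12 appears 1 time(s)
  15 appears 1 time(s)
  16 appears 1 time(s)
Maximum frequency is 5.
Only 7 reaches that frequency, so it is the mode.
Final answer: 7


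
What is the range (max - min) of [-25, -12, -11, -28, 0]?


Maximum value: 0
Minimum value: -28
Range = 0 - (-28) = 28
Final answer: 28


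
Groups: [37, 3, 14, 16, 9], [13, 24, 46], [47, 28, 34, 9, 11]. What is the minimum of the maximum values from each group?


Find max of each group:
  Group 1: [37, 3, 14, 16, 9] -> max = 37
  Group 2: [13, 24, 46] -> max = 46
  Group 3: [47, 28, 34, 9, 11] -> max = 47
Maxes: [37, 46, 47]
Minimum of maxes = 37
Final answer: 37


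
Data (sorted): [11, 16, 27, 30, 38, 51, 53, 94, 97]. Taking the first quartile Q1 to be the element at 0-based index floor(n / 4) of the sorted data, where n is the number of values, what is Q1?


The list has n = 9 elements.
Q1 index = floor(9 / 4) = floor(2.25) = 2
Counting from index 0 in the sorted data, the element at index 2 is 27.
Final answer: 27


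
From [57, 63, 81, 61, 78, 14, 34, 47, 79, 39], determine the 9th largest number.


Sort descending: [81, 79, 78, 63, 61, 57, 47, 39, 34, 14]
The 9th element (1-indexed) is at index 8.
Value = 34
Final answer: 34


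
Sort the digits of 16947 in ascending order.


The number 16947 has digits: 1, 6, 9, 4, 7
Sorted: 1, 4, 6, 7, 9
Joining the sorted digits gives the result.
Final answer: 14679


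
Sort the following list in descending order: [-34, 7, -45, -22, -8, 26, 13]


Original list: [-34, 7, -45, -22, -8, 26, 13]
Repeatedly take the largest remaining element:
  Remaining [-34, 7, -45, -22, -8, 26, 13] -> largest is 26
  Remaining [-34, 7, -45, -22, -8, 13] -> largest is 13
  Remaining [-34, 7, -45, -22, -8] -> largest is 7
  Remaining [-34, -45, -22, -8] -> largest is -8
  Remaining [-34, -45, -22] -> largest is -22
  Remaining [-34, -45] -> largest is -34
  Remaining [-45] -> largest is -45
Collecting the picks in order gives the descending list.
Final answer: [26, 13, 7, -8, -22, -34, -45]


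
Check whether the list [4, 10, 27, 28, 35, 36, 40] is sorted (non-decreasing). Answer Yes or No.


Check consecutive pairs:
  4 <= 10? True
  10 <= 27? True
  27 <= 28? True
  28 <= 35? True
  35 <= 36? True
  36 <= 40? True
Every consecutive pair is in order, so the list is non-decreasing.
Final answer: Yes


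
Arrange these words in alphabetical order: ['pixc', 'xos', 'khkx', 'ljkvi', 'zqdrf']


Compare strings character by character (the first differing letter decides):
  'khkx' < 'ljkvi' since 'k' < 'l' at position 1
  'ljkvi' < 'pixc' since 'l' < 'p' at position 1
  'pixc' < 'xos' since 'p' < 'x' at position 1
  'xos' < 'zqdrf' since 'x' < 'z' at position 1
Chaining these comparisons gives the alphabetical order.
Final answer: ['khkx', 'ljkvi', 'pixc', 'xos', 'zqdrf']


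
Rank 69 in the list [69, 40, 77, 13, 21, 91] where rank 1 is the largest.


Sort descending: [91, 77, 69, 40, 21, 13]
Find 69 in the sorted list.
69 is at position 3.
Final answer: 3


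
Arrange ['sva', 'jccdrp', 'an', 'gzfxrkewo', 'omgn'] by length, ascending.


Compute lengths:
  'sva' has length 3
  'jccdrp' has length 6
  'an' has length 2
  'gzfxrkewo' has length 9
  'omgn' has length 4
Lengths in increasing order: 2 < 3 < 4 < 6 < 9
Listing the words in that order gives the answer.
Final answer: ['an', 'sva', 'omgn', 'jccdrp', 'gzfxrkewo']


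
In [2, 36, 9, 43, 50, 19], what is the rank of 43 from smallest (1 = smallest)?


Sort ascending: [2, 9, 19, 36, 43, 50]
Find 43 in the sorted list.
43 is at position 5 (1-indexed).
Final answer: 5


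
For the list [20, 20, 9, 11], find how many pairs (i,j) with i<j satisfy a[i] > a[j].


For each element, count the later elements that are smaller than it:
  20 (index 0): smaller elements after it = [9, 11] -> 2
  20 (index 1): smaller elements after it = [9, 11] -> 2
  9 (index 2): smaller elements after it = [] -> 0
Total inversions = 2 + 2 + 0 = 4
Final answer: 4


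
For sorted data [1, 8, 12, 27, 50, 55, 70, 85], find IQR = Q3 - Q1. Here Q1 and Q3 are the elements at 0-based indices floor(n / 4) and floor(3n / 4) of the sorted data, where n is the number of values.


The data has n = 8 elements.
Q1 index = floor(8 / 4) = floor(2) = 2; Q3 index = floor(3 * 8 / 4) = floor(6) = 6
Q1 = element at index 2 = 12
Q3 = element at index 6 = 70
IQR = 70 - 12 = 58
Final answer: 58


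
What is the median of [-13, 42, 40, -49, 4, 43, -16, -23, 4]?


First, sort the list: [-49, -23, -16, -13, 4, 4, 40, 42, 43]
The list has 9 elements (odd count).
The middle index is 4 (0-based), and the element there is 4.
Final answer: 4


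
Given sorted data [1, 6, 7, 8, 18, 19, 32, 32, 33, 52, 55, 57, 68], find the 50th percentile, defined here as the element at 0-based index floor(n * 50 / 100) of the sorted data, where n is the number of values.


The dataset has n = 13 elements.
Index = floor(13 * 50 / 100) = floor(650 / 100) = floor(6.5) = 6
Counting from index 0 in the sorted data, the element at index 6 is 32.
Final answer: 32


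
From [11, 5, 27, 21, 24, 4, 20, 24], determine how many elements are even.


Check each element:
  11 is odd
  5 is odd
  27 is odd
  21 is odd
  24 is even
  4 is even
  20 is even
  24 is even
Evens: [24, 4, 20, 24]
Count of evens = 4
Final answer: 4


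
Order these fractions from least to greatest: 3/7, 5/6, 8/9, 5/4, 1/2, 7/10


Convert to decimal for comparison:
  3/7 = 0.4286
  5/6 = 0.8333
  8/9 = 0.8889
  5/4 = 1.25
  1/2 = 0.5
  7/10 = 0.7
Decimals in increasing order: 0.4286 < 0.5 < 0.7 < 0.8333 < 0.8889 < 1.25
Writing each back as its fraction gives the sorted order.
Final answer: 3/7, 1/2, 7/10, 5/6, 8/9, 5/4


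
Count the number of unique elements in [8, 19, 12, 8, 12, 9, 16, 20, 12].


List all unique values:
Distinct values: [8, 9, 12, 16, 19, 20]
Count = 6
Final answer: 6


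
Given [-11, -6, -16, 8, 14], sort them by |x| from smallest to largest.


Compute absolute values:
  |-11| = 11
  |-6| = 6
  |-16| = 16
  |8| = 8
  |14| = 14
Absolute values in increasing order: 6 < 8 < 11 < 14 < 16
Listing the original numbers in that order gives the answer.
Final answer: [-6, 8, -11, 14, -16]


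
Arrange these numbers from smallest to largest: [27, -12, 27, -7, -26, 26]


Original list: [27, -12, 27, -7, -26, 26]
Repeatedly take the smallest remaining element:
  Remaining [27, -12, 27, -7, -26, 26] -> smallest is -26
  Remaining [27, -12, 27, -7, 26] -> smallest is -12
  Remaining [27, 27, -7, 26] -> smallest is -7
  Remaining [27, 27, 26] -> smallest is 26
  Remaining [27, 27] -> smallest is 27
  Remaining [27] -> smallest is 27
Collecting the picks in order gives the sorted list.
Final answer: [-26, -12, -7, 26, 27, 27]


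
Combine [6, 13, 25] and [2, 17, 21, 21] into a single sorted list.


List A: [6, 13, 25]
List B: [2, 17, 21, 21]
Repeatedly compare the front elements and take the smaller:
  6 vs 2 -> take 2
  6 vs 17 -> take 6
  13 vs 17 -> take 13
  25 vs 17 -> take 17
  25 vs 21 -> take 21
  25 vs 21 -> take 21
  B is exhausted; append the rest of A: [25]
Final answer: [2, 6, 13, 17, 21, 21, 25]


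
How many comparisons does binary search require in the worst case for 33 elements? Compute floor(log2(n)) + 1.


Binary search halves the search space each step.
Maximum comparisons = floor(log2(33)) + 1
log2(33) = 5.0444
floor(log2(33)) = 5, so 5 + 1 = 6
Final answer: 6


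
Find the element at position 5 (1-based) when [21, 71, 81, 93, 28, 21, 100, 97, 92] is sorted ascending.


Sort ascending: [21, 21, 28, 71, 81, 92, 93, 97, 100]
The 5th element (1-indexed) is at index 4.
Value = 81
Final answer: 81


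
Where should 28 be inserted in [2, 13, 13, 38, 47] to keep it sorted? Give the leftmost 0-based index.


List is sorted: [2, 13, 13, 38, 47]
We need the leftmost position where 28 can be inserted, i.e. the first index whose element is >= 28 (or the end of the list if none is).
Binary search with low=0, high=5 (0-based indices):
  low=0, high=5, mid=2: a[2]=13 < 28, so low = 3
  low=3, high=5, mid=4: a[4]=47 >= 28, so high = 4
  low=3, high=4, mid=3: a[3]=38 >= 28, so high = 3
Now low = high = 3, so the insertion index is 3.
Final answer: 3


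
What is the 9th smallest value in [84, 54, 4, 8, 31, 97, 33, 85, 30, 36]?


Sort ascending: [4, 8, 30, 31, 33, 36, 54, 84, 85, 97]
The 9th element (1-indexed) is at index 8.
Value = 85
Final answer: 85


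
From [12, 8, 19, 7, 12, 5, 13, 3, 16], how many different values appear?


List all unique values:
Distinct values: [3, 5, 7, 8, 12, 13, 16, 19]
Count = 8
Final answer: 8


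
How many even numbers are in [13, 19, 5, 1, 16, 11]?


Check each element:
  13 is odd
  19 is odd
  5 is odd
  1 is odd
  16 is even
  11 is odd
Evens: [16]
Count of evens = 1
Final answer: 1


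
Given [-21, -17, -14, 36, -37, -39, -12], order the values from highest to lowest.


Original list: [-21, -17, -14, 36, -37, -39, -12]
Repeatedly take the largest remaining element:
  Remaining [-21, -17, -14, 36, -37, -39, -12] -> largest is 36
  Remaining [-21, -17, -14, -37, -39, -12] -> largest is -12
  Remaining [-21, -17, -14, -37, -39] -> largest is -14
  Remaining [-21, -17, -37, -39] -> largest is -17
  Remaining [-21, -37, -39] -> largest is -21
  Remaining [-37, -39] -> largest is -37
  Remaining [-39] -> largest is -39
Collecting the picks in order gives the descending list.
Final answer: [36, -12, -14, -17, -21, -37, -39]


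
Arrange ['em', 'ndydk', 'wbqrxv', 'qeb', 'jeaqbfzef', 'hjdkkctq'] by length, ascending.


Compute lengths:
  'em' has length 2
  'ndydk' has length 5
  'wbqrxv' has length 6
  'qeb' has length 3
  'jeaqbfzef' has length 9
  'hjdkkctq' has length 8
Lengths in increasing order: 2 < 3 < 5 < 6 < 8 < 9
Listing the words in that order gives the answer.
Final answer: ['em', 'qeb', 'ndydk', 'wbqrxv', 'hjdkkctq', 'jeaqbfzef']


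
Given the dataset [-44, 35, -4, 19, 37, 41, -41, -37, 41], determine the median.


First, sort the list: [-44, -41, -37, -4, 19, 35, 37, 41, 41]
The list has 9 elements (odd count).
The middle index is 4 (0-based), and the element there is 19.
Final answer: 19


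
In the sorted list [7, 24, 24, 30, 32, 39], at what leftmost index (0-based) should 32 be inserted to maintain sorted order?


List is sorted: [7, 24, 24, 30, 32, 39]
We need the leftmost position where 32 can be inserted, i.e. the first index whose element is >= 32 (or the end of the list if none is).
Binary search with low=0, high=6 (0-based indices):
  low=0, high=6, mid=3: a[3]=30 < 32, so low = 4
  low=4, high=6, mid=5: a[5]=39 >= 32, so high = 5
  low=4, high=5, mid=4: a[4]=32 >= 32, so high = 4
Now low = high = 4, so the insertion index is 4.
Final answer: 4


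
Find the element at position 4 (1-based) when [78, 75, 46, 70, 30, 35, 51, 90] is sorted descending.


Sort descending: [90, 78, 75, 70, 51, 46, 35, 30]
The 4th element (1-indexed) is at index 3.
Value = 70
Final answer: 70


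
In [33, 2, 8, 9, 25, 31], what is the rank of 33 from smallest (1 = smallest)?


Sort ascending: [2, 8, 9, 25, 31, 33]
Find 33 in the sorted list.
33 is at position 6 (1-indexed).
Final answer: 6


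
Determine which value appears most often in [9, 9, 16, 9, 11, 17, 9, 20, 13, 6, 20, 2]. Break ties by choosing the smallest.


Count the frequency of each value:
  2 appears 1 time(s)
  6 appears 1 time(s)
  9 appears 4 time(s)
  11 appears 1 time(s)
  13 appears 1 time(s)
  16 appears 1 time(s)
  17 appears 1 time(s)
  20 appears 2 time(s)
Maximum frequency is 4.
Only 9 reaches that frequency, so it is the mode.
Final answer: 9


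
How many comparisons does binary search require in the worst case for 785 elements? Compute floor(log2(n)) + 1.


Binary search halves the search space each step.
Maximum comparisons = floor(log2(785)) + 1
log2(785) = 9.6165
floor(log2(785)) = 9, so 9 + 1 = 10
Final answer: 10


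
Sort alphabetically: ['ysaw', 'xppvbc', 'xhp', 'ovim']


Compare strings character by character (the first differing letter decides):
  'ovim' < 'xhp' since 'o' < 'x' at position 1
  'xhp' < 'xppvbc' since 'h' < 'p' at position 2
  'xppvbc' < 'ysaw' since 'x' < 'y' at position 1
Chaining these comparisons gives the alphabetical order.
Final answer: ['ovim', 'xhp', 'xppvbc', 'ysaw']


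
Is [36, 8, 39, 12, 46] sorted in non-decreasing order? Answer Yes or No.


Check consecutive pairs:
  36 <= 8? False
  8 <= 39? True
  39 <= 12? False
  12 <= 46? True
2 consecutive pair(s) are out of order, so the list is not sorted.
Final answer: No


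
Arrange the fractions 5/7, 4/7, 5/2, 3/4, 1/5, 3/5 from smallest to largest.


Convert to decimal for comparison:
  5/7 = 0.7143
  4/7 = 0.5714
  5/2 = 2.5
  3/4 = 0.75
  1/5 = 0.2
  3/5 = 0.6
Decimals in increasing order: 0.2 < 0.5714 < 0.6 < 0.7143 < 0.75 < 2.5
Writing each back as its fraction gives the sorted order.
Final answer: 1/5, 4/7, 3/5, 5/7, 3/4, 5/2


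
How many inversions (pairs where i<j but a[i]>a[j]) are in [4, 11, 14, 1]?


For each element, count the later elements that are smaller than it:
  4 (index 0): smaller elements after it = [1] -> 1
  11 (index 1): smaller elements after it = [1] -> 1
  14 (index 2): smaller elements after it = [1] -> 1
Total inversions = 1 + 1 + 1 = 3
Final answer: 3


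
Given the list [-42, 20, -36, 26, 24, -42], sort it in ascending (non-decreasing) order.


Original list: [-42, 20, -36, 26, 24, -42]
Repeatedly take the smallest remaining element:
  Remaining [-42, 20, -36, 26, 24, -42] -> smallest is -42
  Remaining [20, -36, 26, 24, -42] -> smallest is -42
  Remaining [20, -36, 26, 24] -> smallest is -36
  Remaining [20, 26, 24] -> smallest is 20
  Remaining [26, 24] -> smallest is 24
  Remaining [26] -> smallest is 26
Collecting the picks in order gives the sorted list.
Final answer: [-42, -42, -36, 20, 24, 26]


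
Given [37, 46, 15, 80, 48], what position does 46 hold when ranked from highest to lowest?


Sort descending: [80, 48, 46, 37, 15]
Find 46 in the sorted list.
46 is at position 3.
Final answer: 3


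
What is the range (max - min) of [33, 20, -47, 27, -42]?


Maximum value: 33
Minimum value: -47
Range = 33 - (-47) = 80
Final answer: 80


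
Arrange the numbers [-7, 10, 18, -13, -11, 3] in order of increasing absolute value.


Compute absolute values:
  |-7| = 7
  |10| = 10
  |18| = 18
  |-13| = 13
  |-11| = 11
  |3| = 3
Absolute values in increasing order: 3 < 7 < 10 < 11 < 13 < 18
Listing the original numbers in that order gives the answer.
Final answer: [3, -7, 10, -11, -13, 18]


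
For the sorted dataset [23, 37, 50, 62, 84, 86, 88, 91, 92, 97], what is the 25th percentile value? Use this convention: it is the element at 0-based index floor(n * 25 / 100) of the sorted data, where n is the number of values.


The dataset has n = 10 elements.
Index = floor(10 * 25 / 100) = floor(250 / 100) = floor(2.5) = 2
Counting from index 0 in the sorted data, the element at index 2 is 50.
Final answer: 50


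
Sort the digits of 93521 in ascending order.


The number 93521 has digits: 9, 3, 5, 2, 1
Sorted: 1, 2, 3, 5, 9
Joining the sorted digits gives the result.
Final answer: 12359


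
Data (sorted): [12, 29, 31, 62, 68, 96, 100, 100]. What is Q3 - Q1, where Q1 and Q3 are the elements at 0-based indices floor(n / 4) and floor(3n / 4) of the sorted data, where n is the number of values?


The data has n = 8 elements.
Q1 index = floor(8 / 4) = floor(2) = 2; Q3 index = floor(3 * 8 / 4) = floor(6) = 6
Q1 = element at index 2 = 31
Q3 = element at index 6 = 100
IQR = 100 - 31 = 69
Final answer: 69


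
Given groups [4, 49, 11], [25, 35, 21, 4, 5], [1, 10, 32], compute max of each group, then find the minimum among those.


Find max of each group:
  Group 1: [4, 49, 11] -> max = 49
  Group 2: [25, 35, 21, 4, 5] -> max = 35
  Group 3: [1, 10, 32] -> max = 32
Maxes: [49, 35, 32]
Minimum of maxes = 32
Final answer: 32


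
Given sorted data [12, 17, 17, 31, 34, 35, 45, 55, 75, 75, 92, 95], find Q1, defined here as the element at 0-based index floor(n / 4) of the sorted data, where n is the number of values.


The list has n = 12 elements.
Q1 index = floor(12 / 4) = floor(3) = 3
Counting from index 0 in the sorted data, the element at index 3 is 31.
Final answer: 31


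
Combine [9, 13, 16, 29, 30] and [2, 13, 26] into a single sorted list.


List A: [9, 13, 16, 29, 30]
List B: [2, 13, 26]
Repeatedly compare the front elements and take the smaller:
  9 vs 2 -> take 2
  9 vs 13 -> take 9
  13 vs 13 -> take 13
  16 vs 13 -> take 13
  16 vs 26 -> take 16
  29 vs 26 -> take 26
  B is exhausted; append the rest of A: [29, 30]
Final answer: [2, 9, 13, 13, 16, 26, 29, 30]


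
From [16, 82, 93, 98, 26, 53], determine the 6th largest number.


Sort descending: [98, 93, 82, 53, 26, 16]
The 6th element (1-indexed) is at index 5.
Value = 16
Final answer: 16


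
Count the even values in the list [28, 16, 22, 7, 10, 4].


Check each element:
  28 is even
  16 is even
  22 is even
  7 is odd
  10 is even
  4 is even
Evens: [28, 16, 22, 10, 4]
Count of evens = 5
Final answer: 5


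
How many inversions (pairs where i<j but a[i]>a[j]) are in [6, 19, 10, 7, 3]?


For each element, count the later elements that are smaller than it:
  6 (index 0): smaller elements after it = [3] -> 1
  19 (index 1): smaller elements after it = [10, 7, 3] -> 3
  10 (index 2): smaller elements after it = [7, 3] -> 2
  7 (index 3): smaller elements after it = [3] -> 1
Total inversions = 1 + 3 + 2 + 1 = 7
Final answer: 7


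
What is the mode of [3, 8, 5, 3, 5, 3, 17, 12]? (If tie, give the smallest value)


Count the frequency of each value:
  3 appears 3 time(s)
  5 appears 2 time(s)
  8 appears 1 time(s)
  12 appears 1 time(s)
  17 appears 1 time(s)
Maximum frequency is 3.
Only 3 reaches that frequency, so it is the mode.
Final answer: 3


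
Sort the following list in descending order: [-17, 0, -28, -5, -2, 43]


Original list: [-17, 0, -28, -5, -2, 43]
Repeatedly take the largest remaining element:
  Remaining [-17, 0, -28, -5, -2, 43] -> largest is 43
  Remaining [-17, 0, -28, -5, -2] -> largest is 0
  Remaining [-17, -28, -5, -2] -> largest is -2
  Remaining [-17, -28, -5] -> largest is -5
  Remaining [-17, -28] -> largest is -17
  Remaining [-28] -> largest is -28
Collecting the picks in order gives the descending list.
Final answer: [43, 0, -2, -5, -17, -28]


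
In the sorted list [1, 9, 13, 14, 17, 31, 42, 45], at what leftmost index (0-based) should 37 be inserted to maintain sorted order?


List is sorted: [1, 9, 13, 14, 17, 31, 42, 45]
We need the leftmost position where 37 can be inserted, i.e. the first index whose element is >= 37 (or the end of the list if none is).
Binary search with low=0, high=8 (0-based indices):
  low=0, high=8, mid=4: a[4]=17 < 37, so low = 5
  low=5, high=8, mid=6: a[6]=42 >= 37, so high = 6
  low=5, high=6, mid=5: a[5]=31 < 37, so low = 6
Now low = high = 6, so the insertion index is 6.
Final answer: 6


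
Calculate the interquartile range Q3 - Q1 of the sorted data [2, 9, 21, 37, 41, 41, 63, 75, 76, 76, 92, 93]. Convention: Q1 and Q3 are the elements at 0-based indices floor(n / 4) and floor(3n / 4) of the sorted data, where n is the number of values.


The data has n = 12 elements.
Q1 index = floor(12 / 4) = floor(3) = 3; Q3 index = floor(3 * 12 / 4) = floor(9) = 9
Q1 = element at index 3 = 37
Q3 = element at index 9 = 76
IQR = 76 - 37 = 39
Final answer: 39


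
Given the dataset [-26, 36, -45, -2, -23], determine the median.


First, sort the list: [-45, -26, -23, -2, 36]
The list has 5 elements (odd count).
The middle index is 2 (0-based), and the element there is -23.
Final answer: -23


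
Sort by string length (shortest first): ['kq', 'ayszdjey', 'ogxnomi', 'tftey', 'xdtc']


Compute lengths:
  'kq' has length 2
  'ayszdjey' has length 8
  'ogxnomi' has length 7
  'tftey' has length 5
  'xdtc' has length 4
Lengths in increasing order: 2 < 4 < 5 < 7 < 8
Listing the words in that order gives the answer.
Final answer: ['kq', 'xdtc', 'tftey', 'ogxnomi', 'ayszdjey']


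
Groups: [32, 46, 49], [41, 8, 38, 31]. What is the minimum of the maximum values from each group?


Find max of each group:
  Group 1: [32, 46, 49] -> max = 49
  Group 2: [41, 8, 38, 31] -> max = 41
Maxes: [49, 41]
Minimum of maxes = 41
Final answer: 41


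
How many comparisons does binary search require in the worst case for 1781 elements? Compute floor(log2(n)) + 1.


Binary search halves the search space each step.
Maximum comparisons = floor(log2(1781)) + 1
log2(1781) = 10.7985
floor(log2(1781)) = 10, so 10 + 1 = 11
Final answer: 11


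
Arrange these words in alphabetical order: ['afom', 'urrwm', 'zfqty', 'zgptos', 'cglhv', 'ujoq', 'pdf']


Compare strings character by character (the first differing letter decides):
  'afom' < 'cglhv' since 'a' < 'c' at position 1
  'cglhv' < 'pdf' since 'c' < 'p' at position 1
  'pdf' < 'ujoq' since 'p' < 'u' at position 1
  'ujoq' < 'urrwm' since 'j' < 'r' at position 2
  'urrwm' < 'zfqty' since 'u' < 'z' at position 1
  'zfqty' < 'zgptos' since 'f' < 'g' at position 2
Chaining these comparisons gives the alphabetical order.
Final answer: ['afom', 'cglhv', 'pdf', 'ujoq', 'urrwm', 'zfqty', 'zgptos']


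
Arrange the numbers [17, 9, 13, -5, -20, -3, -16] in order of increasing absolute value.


Compute absolute values:
  |17| = 17
  |9| = 9
  |13| = 13
  |-5| = 5
  |-20| = 20
  |-3| = 3
  |-16| = 16
Absolute values in increasing order: 3 < 5 < 9 < 13 < 16 < 17 < 20
Listing the original numbers in that order gives the answer.
Final answer: [-3, -5, 9, 13, -16, 17, -20]


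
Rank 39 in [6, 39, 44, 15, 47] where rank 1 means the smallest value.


Sort ascending: [6, 15, 39, 44, 47]
Find 39 in the sorted list.
39 is at position 3 (1-indexed).
Final answer: 3


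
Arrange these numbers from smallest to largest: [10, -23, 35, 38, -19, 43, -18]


Original list: [10, -23, 35, 38, -19, 43, -18]
Repeatedly take the smallest remaining element:
  Remaining [10, -23, 35, 38, -19, 43, -18] -> smallest is -23
  Remaining [10, 35, 38, -19, 43, -18] -> smallest is -19
  Remaining [10, 35, 38, 43, -18] -> smallest is -18
  Remaining [10, 35, 38, 43] -> smallest is 10
  Remaining [35, 38, 43] -> smallest is 35
  Remaining [38, 43] -> smallest is 38
  Remaining [43] -> smallest is 43
Collecting the picks in order gives the sorted list.
Final answer: [-23, -19, -18, 10, 35, 38, 43]


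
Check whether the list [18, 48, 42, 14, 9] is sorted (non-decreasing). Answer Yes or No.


Check consecutive pairs:
  18 <= 48? True
  48 <= 42? False
  42 <= 14? False
  14 <= 9? False
3 consecutive pair(s) are out of order, so the list is not sorted.
Final answer: No


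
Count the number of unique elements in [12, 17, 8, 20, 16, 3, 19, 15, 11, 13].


List all unique values:
Distinct values: [3, 8, 11, 12, 13, 15, 16, 17, 19, 20]
Count = 10
Final answer: 10


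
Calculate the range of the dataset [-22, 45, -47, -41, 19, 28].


Maximum value: 45
Minimum value: -47
Range = 45 - (-47) = 92
Final answer: 92


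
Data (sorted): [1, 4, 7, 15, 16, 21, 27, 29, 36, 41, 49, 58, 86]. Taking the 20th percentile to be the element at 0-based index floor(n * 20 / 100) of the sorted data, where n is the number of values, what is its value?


The dataset has n = 13 elements.
Index = floor(13 * 20 / 100) = floor(260 / 100) = floor(2.6) = 2
Counting from index 0 in the sorted data, the element at index 2 is 7.
Final answer: 7


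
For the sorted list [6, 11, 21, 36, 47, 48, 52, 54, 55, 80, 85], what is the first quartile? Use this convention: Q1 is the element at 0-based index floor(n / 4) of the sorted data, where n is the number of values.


The list has n = 11 elements.
Q1 index = floor(11 / 4) = floor(2.75) = 2
Counting from index 0 in the sorted data, the element at index 2 is 21.
Final answer: 21


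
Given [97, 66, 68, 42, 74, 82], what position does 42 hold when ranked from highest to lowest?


Sort descending: [97, 82, 74, 68, 66, 42]
Find 42 in the sorted list.
42 is at position 6.
Final answer: 6


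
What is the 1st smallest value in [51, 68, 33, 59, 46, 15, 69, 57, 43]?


Sort ascending: [15, 33, 43, 46, 51, 57, 59, 68, 69]
The 1st element (1-indexed) is at index 0.
Value = 15
Final answer: 15


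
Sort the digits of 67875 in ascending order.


The number 67875 has digits: 6, 7, 8, 7, 5
Sorted: 5, 6, 7, 7, 8
Joining the sorted digits gives the result.
Final answer: 56778


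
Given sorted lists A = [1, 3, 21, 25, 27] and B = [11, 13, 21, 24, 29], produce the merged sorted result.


List A: [1, 3, 21, 25, 27]
List B: [11, 13, 21, 24, 29]
Repeatedly compare the front elements and take the smaller:
  1 vs 11 -> take 1
  3 vs 11 -> take 3
  21 vs 11 -> take 11
  21 vs 13 -> take 13
  21 vs 21 -> take 21
  25 vs 21 -> take 21
  25 vs 24 -> take 24
  25 vs 29 -> take 25
  27 vs 29 -> take 27
  A is exhausted; append the rest of B: [29]
Final answer: [1, 3, 11, 13, 21, 21, 24, 25, 27, 29]


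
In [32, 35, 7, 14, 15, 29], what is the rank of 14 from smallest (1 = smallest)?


Sort ascending: [7, 14, 15, 29, 32, 35]
Find 14 in the sorted list.
14 is at position 2 (1-indexed).
Final answer: 2


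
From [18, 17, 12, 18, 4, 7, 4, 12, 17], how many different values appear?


List all unique values:
Distinct values: [4, 7, 12, 17, 18]
Count = 5
Final answer: 5


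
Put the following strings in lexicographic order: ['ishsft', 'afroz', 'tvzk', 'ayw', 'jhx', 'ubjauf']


Compare strings character by character (the first differing letter decides):
  'afroz' < 'ayw' since 'f' < 'y' at position 2
  'ayw' < 'ishsft' since 'a' < 'i' at position 1
  'ishsft' < 'jhx' since 'i' < 'j' at position 1
  'jhx' < 'tvzk' since 'j' < 't' at position 1
  'tvzk' < 'ubjauf' since 't' < 'u' at position 1
Chaining these comparisons gives the alphabetical order.
Final answer: ['afroz', 'ayw', 'ishsft', 'jhx', 'tvzk', 'ubjauf']


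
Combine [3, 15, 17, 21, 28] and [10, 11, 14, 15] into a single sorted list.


List A: [3, 15, 17, 21, 28]
List B: [10, 11, 14, 15]
Repeatedly compare the front elements and take the smaller:
  3 vs 10 -> take 3
  15 vs 10 -> take 10
  15 vs 11 -> take 11
  15 vs 14 -> take 14
  15 vs 15 -> take 15
  17 vs 15 -> take 15
  B is exhausted; append the rest of A: [17, 21, 28]
Final answer: [3, 10, 11, 14, 15, 15, 17, 21, 28]


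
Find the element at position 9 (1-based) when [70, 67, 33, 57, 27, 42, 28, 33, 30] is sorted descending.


Sort descending: [70, 67, 57, 42, 33, 33, 30, 28, 27]
The 9th element (1-indexed) is at index 8.
Value = 27
Final answer: 27


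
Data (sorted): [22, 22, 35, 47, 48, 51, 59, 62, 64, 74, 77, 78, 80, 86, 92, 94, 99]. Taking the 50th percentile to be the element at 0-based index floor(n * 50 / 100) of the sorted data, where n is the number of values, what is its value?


The dataset has n = 17 elements.
Index = floor(17 * 50 / 100) = floor(850 / 100) = floor(8.5) = 8
Counting from index 0 in the sorted data, the element at index 8 is 64.
Final answer: 64


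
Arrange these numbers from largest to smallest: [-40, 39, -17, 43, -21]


Original list: [-40, 39, -17, 43, -21]
Repeatedly take the largest remaining element:
  Remaining [-40, 39, -17, 43, -21] -> largest is 43
  Remaining [-40, 39, -17, -21] -> largest is 39
  Remaining [-40, -17, -21] -> largest is -17
  Remaining [-40, -21] -> largest is -21
  Remaining [-40] -> largest is -40
Collecting the picks in order gives the descending list.
Final answer: [43, 39, -17, -21, -40]


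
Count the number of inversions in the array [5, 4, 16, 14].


For each element, count the later elements that are smaller than it:
  5 (index 0): smaller elements after it = [4] -> 1
  4 (index 1): smaller elements after it = [] -> 0
  16 (index 2): smaller elements after it = [14] -> 1
Total inversions = 1 + 0 + 1 = 2
Final answer: 2


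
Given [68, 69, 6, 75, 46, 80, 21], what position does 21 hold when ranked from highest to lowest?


Sort descending: [80, 75, 69, 68, 46, 21, 6]
Find 21 in the sorted list.
21 is at position 6.
Final answer: 6


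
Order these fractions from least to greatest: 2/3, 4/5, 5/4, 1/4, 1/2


Convert to decimal for comparison:
  2/3 = 0.6667
  4/5 = 0.8
  5/4 = 1.25
  1/4 = 0.25
  1/2 = 0.5
Decimals in increasing order: 0.25 < 0.5 < 0.6667 < 0.8 < 1.25
Writing each back as its fraction gives the sorted order.
Final answer: 1/4, 1/2, 2/3, 4/5, 5/4


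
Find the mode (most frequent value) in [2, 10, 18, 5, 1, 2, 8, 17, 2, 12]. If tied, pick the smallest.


Count the frequency of each value:
  1 appears 1 time(s)
  2 appears 3 time(s)
  5 appears 1 time(s)
  8 appears 1 time(s)
  10 appears 1 time(s)
  12 appears 1 time(s)
  17 appears 1 time(s)
  18 appears 1 time(s)
Maximum frequency is 3.
Only 2 reaches that frequency, so it is the mode.
Final answer: 2


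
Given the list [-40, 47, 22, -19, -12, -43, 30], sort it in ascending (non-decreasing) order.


Original list: [-40, 47, 22, -19, -12, -43, 30]
Repeatedly take the smallest remaining element:
  Remaining [-40, 47, 22, -19, -12, -43, 30] -> smallest is -43
  Remaining [-40, 47, 22, -19, -12, 30] -> smallest is -40
  Remaining [47, 22, -19, -12, 30] -> smallest is -19
  Remaining [47, 22, -12, 30] -> smallest is -12
  Remaining [47, 22, 30] -> smallest is 22
  Remaining [47, 30] -> smallest is 30
  Remaining [47] -> smallest is 47
Collecting the picks in order gives the sorted list.
Final answer: [-43, -40, -19, -12, 22, 30, 47]
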